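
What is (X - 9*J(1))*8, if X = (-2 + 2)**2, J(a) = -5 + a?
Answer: 288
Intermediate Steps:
X = 0 (X = 0**2 = 0)
(X - 9*J(1))*8 = (0 - 9*(-5 + 1))*8 = (0 - 9*(-4))*8 = (0 + 36)*8 = 36*8 = 288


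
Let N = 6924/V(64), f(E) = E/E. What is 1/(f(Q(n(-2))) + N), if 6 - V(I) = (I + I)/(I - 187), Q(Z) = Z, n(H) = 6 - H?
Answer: 433/426259 ≈ 0.0010158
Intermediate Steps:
V(I) = 6 - 2*I/(-187 + I) (V(I) = 6 - (I + I)/(I - 187) = 6 - 2*I/(-187 + I))
f(E) = 1
N = 425826/433 (N = 6924/((2*(-561 + 2*64)/(-187 + 64))) = 6924/((2*(-561 + 128)/(-123))) = 6924/((2*(-1/123)*(-433))) = 6924/(866/123) = 6924*(123/866) = 425826/433 ≈ 983.43)
1/(f(Q(n(-2))) + N) = 1/(1 + 425826/433) = 1/(426259/433) = 433/426259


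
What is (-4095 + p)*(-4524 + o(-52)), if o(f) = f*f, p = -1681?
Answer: 10512320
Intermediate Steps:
o(f) = f**2
(-4095 + p)*(-4524 + o(-52)) = (-4095 - 1681)*(-4524 + (-52)**2) = -5776*(-4524 + 2704) = -5776*(-1820) = 10512320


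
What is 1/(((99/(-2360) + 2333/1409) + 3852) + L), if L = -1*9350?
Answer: -3325240/18276803131 ≈ -0.00018194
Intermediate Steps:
L = -9350
1/(((99/(-2360) + 2333/1409) + 3852) + L) = 1/(((99/(-2360) + 2333/1409) + 3852) - 9350) = 1/(((99*(-1/2360) + 2333*(1/1409)) + 3852) - 9350) = 1/(((-99/2360 + 2333/1409) + 3852) - 9350) = 1/((5366389/3325240 + 3852) - 9350) = 1/(12814190869/3325240 - 9350) = 1/(-18276803131/3325240) = -3325240/18276803131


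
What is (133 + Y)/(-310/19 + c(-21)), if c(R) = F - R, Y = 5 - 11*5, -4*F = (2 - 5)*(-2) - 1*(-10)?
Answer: 1577/13 ≈ 121.31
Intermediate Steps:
F = -4 (F = -((2 - 5)*(-2) - 1*(-10))/4 = -(-3*(-2) + 10)/4 = -(6 + 10)/4 = -¼*16 = -4)
Y = -50 (Y = 5 - 55 = -50)
c(R) = -4 - R
(133 + Y)/(-310/19 + c(-21)) = (133 - 50)/(-310/19 + (-4 - 1*(-21))) = 83/(-310*1/19 + (-4 + 21)) = 83/(-310/19 + 17) = 83/(13/19) = 83*(19/13) = 1577/13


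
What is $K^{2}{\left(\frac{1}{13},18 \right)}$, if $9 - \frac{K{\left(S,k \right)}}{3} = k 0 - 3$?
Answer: $1296$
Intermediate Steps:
$K{\left(S,k \right)} = 36$ ($K{\left(S,k \right)} = 27 - 3 \left(k 0 - 3\right) = 27 - 3 \left(0 - 3\right) = 27 - -9 = 27 + 9 = 36$)
$K^{2}{\left(\frac{1}{13},18 \right)} = 36^{2} = 1296$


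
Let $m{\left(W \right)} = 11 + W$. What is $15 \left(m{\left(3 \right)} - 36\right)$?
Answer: $-330$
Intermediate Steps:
$15 \left(m{\left(3 \right)} - 36\right) = 15 \left(\left(11 + 3\right) - 36\right) = 15 \left(14 - 36\right) = 15 \left(-22\right) = -330$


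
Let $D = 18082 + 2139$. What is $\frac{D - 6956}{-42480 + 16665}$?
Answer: $- \frac{2653}{5163} \approx -0.51385$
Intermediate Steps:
$D = 20221$
$\frac{D - 6956}{-42480 + 16665} = \frac{20221 - 6956}{-42480 + 16665} = \frac{13265}{-25815} = 13265 \left(- \frac{1}{25815}\right) = - \frac{2653}{5163}$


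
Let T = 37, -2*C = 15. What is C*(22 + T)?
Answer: -885/2 ≈ -442.50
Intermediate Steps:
C = -15/2 (C = -½*15 = -15/2 ≈ -7.5000)
C*(22 + T) = -15*(22 + 37)/2 = -15/2*59 = -885/2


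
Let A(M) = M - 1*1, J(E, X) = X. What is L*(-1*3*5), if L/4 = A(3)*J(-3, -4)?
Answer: 480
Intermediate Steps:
A(M) = -1 + M (A(M) = M - 1 = -1 + M)
L = -32 (L = 4*((-1 + 3)*(-4)) = 4*(2*(-4)) = 4*(-8) = -32)
L*(-1*3*5) = -32*(-1*3)*5 = -(-96)*5 = -32*(-15) = 480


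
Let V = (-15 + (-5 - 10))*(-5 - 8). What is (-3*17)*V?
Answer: -19890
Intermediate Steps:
V = 390 (V = (-15 - 15)*(-13) = -30*(-13) = 390)
(-3*17)*V = -3*17*390 = -1*51*390 = -51*390 = -19890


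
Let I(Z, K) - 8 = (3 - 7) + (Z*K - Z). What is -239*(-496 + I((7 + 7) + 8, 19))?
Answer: 22944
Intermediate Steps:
I(Z, K) = 4 - Z + K*Z (I(Z, K) = 8 + ((3 - 7) + (Z*K - Z)) = 8 + (-4 + (K*Z - Z)) = 8 + (-4 + (-Z + K*Z)) = 8 + (-4 - Z + K*Z) = 4 - Z + K*Z)
-239*(-496 + I((7 + 7) + 8, 19)) = -239*(-496 + (4 - ((7 + 7) + 8) + 19*((7 + 7) + 8))) = -239*(-496 + (4 - (14 + 8) + 19*(14 + 8))) = -239*(-496 + (4 - 1*22 + 19*22)) = -239*(-496 + (4 - 22 + 418)) = -239*(-496 + 400) = -239*(-96) = 22944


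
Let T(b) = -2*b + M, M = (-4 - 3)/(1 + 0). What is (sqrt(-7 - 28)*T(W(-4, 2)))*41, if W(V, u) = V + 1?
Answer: -41*I*sqrt(35) ≈ -242.56*I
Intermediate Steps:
W(V, u) = 1 + V
M = -7 (M = -7/1 = -7*1 = -7)
T(b) = -7 - 2*b (T(b) = -2*b - 7 = -7 - 2*b)
(sqrt(-7 - 28)*T(W(-4, 2)))*41 = (sqrt(-7 - 28)*(-7 - 2*(1 - 4)))*41 = (sqrt(-35)*(-7 - 2*(-3)))*41 = ((I*sqrt(35))*(-7 + 6))*41 = ((I*sqrt(35))*(-1))*41 = -I*sqrt(35)*41 = -41*I*sqrt(35)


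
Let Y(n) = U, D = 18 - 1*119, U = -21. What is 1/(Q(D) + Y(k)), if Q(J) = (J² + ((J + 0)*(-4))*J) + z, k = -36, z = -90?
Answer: -1/30714 ≈ -3.2558e-5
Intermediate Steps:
D = -101 (D = 18 - 119 = -101)
Q(J) = -90 - 3*J² (Q(J) = (J² + ((J + 0)*(-4))*J) - 90 = (J² + (J*(-4))*J) - 90 = (J² + (-4*J)*J) - 90 = (J² - 4*J²) - 90 = -3*J² - 90 = -90 - 3*J²)
Y(n) = -21
1/(Q(D) + Y(k)) = 1/((-90 - 3*(-101)²) - 21) = 1/((-90 - 3*10201) - 21) = 1/((-90 - 30603) - 21) = 1/(-30693 - 21) = 1/(-30714) = -1/30714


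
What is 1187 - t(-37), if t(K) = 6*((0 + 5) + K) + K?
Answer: 1416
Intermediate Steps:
t(K) = 30 + 7*K (t(K) = 6*(5 + K) + K = (30 + 6*K) + K = 30 + 7*K)
1187 - t(-37) = 1187 - (30 + 7*(-37)) = 1187 - (30 - 259) = 1187 - 1*(-229) = 1187 + 229 = 1416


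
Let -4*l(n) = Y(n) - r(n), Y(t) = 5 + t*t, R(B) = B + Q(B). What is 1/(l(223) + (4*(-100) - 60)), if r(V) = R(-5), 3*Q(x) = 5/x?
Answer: -6/77369 ≈ -7.7550e-5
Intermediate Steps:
Q(x) = 5/(3*x) (Q(x) = (5/x)/3 = 5/(3*x))
R(B) = B + 5/(3*B)
r(V) = -16/3 (r(V) = -5 + (5/3)/(-5) = -5 + (5/3)*(-⅕) = -5 - ⅓ = -16/3)
Y(t) = 5 + t²
l(n) = -31/12 - n²/4 (l(n) = -((5 + n²) - 1*(-16/3))/4 = -((5 + n²) + 16/3)/4 = -(31/3 + n²)/4 = -31/12 - n²/4)
1/(l(223) + (4*(-100) - 60)) = 1/((-31/12 - ¼*223²) + (4*(-100) - 60)) = 1/((-31/12 - ¼*49729) + (-400 - 60)) = 1/((-31/12 - 49729/4) - 460) = 1/(-74609/6 - 460) = 1/(-77369/6) = -6/77369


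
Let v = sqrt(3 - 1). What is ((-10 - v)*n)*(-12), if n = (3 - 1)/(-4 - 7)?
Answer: -240/11 - 24*sqrt(2)/11 ≈ -24.904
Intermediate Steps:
v = sqrt(2) ≈ 1.4142
n = -2/11 (n = 2/(-11) = 2*(-1/11) = -2/11 ≈ -0.18182)
((-10 - v)*n)*(-12) = ((-10 - sqrt(2))*(-2/11))*(-12) = (20/11 + 2*sqrt(2)/11)*(-12) = -240/11 - 24*sqrt(2)/11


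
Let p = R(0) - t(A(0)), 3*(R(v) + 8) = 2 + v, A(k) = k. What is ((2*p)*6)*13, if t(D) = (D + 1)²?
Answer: -1300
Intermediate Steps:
R(v) = -22/3 + v/3 (R(v) = -8 + (2 + v)/3 = -8 + (⅔ + v/3) = -22/3 + v/3)
t(D) = (1 + D)²
p = -25/3 (p = (-22/3 + (⅓)*0) - (1 + 0)² = (-22/3 + 0) - 1*1² = -22/3 - 1*1 = -22/3 - 1 = -25/3 ≈ -8.3333)
((2*p)*6)*13 = ((2*(-25/3))*6)*13 = -50/3*6*13 = -100*13 = -1300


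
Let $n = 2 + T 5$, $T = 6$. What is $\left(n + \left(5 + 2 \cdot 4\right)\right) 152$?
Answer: $6840$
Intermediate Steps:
$n = 32$ ($n = 2 + 6 \cdot 5 = 2 + 30 = 32$)
$\left(n + \left(5 + 2 \cdot 4\right)\right) 152 = \left(32 + \left(5 + 2 \cdot 4\right)\right) 152 = \left(32 + \left(5 + 8\right)\right) 152 = \left(32 + 13\right) 152 = 45 \cdot 152 = 6840$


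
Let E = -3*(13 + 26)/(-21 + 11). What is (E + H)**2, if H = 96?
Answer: 1159929/100 ≈ 11599.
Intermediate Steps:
E = 117/10 (E = -117/(-10) = -117*(-1)/10 = -3*(-39/10) = 117/10 ≈ 11.700)
(E + H)**2 = (117/10 + 96)**2 = (1077/10)**2 = 1159929/100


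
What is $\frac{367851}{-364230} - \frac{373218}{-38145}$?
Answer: $\frac{38155091}{4348530} \approx 8.7742$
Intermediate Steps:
$\frac{367851}{-364230} - \frac{373218}{-38145} = 367851 \left(- \frac{1}{364230}\right) - - \frac{124406}{12715} = - \frac{1727}{1710} + \frac{124406}{12715} = \frac{38155091}{4348530}$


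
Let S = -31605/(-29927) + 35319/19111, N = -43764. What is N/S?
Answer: -2085846569359/138416239 ≈ -15069.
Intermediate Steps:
S = 1660994868/571934897 (S = -31605*(-1/29927) + 35319*(1/19111) = 31605/29927 + 35319/19111 = 1660994868/571934897 ≈ 2.9042)
N/S = -43764/1660994868/571934897 = -43764*571934897/1660994868 = -2085846569359/138416239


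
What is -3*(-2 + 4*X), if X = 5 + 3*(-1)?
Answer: -18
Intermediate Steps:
X = 2 (X = 5 - 3 = 2)
-3*(-2 + 4*X) = -3*(-2 + 4*2) = -3*(-2 + 8) = -3*6 = -18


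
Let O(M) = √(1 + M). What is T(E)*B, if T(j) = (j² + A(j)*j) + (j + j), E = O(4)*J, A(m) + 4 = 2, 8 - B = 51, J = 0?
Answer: 0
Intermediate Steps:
B = -43 (B = 8 - 1*51 = 8 - 51 = -43)
A(m) = -2 (A(m) = -4 + 2 = -2)
E = 0 (E = √(1 + 4)*0 = √5*0 = 0)
T(j) = j² (T(j) = (j² - 2*j) + (j + j) = (j² - 2*j) + 2*j = j²)
T(E)*B = 0²*(-43) = 0*(-43) = 0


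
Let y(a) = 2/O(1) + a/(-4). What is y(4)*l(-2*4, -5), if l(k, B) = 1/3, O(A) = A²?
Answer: ⅓ ≈ 0.33333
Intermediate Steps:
l(k, B) = ⅓
y(a) = 2 - a/4 (y(a) = 2/(1²) + a/(-4) = 2/1 + a*(-¼) = 2*1 - a/4 = 2 - a/4)
y(4)*l(-2*4, -5) = (2 - ¼*4)*(⅓) = (2 - 1)*(⅓) = 1*(⅓) = ⅓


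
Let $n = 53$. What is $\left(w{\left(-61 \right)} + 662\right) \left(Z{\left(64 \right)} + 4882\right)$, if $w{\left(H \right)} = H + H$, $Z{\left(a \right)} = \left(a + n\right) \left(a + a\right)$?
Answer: $10723320$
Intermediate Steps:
$Z{\left(a \right)} = 2 a \left(53 + a\right)$ ($Z{\left(a \right)} = \left(a + 53\right) \left(a + a\right) = \left(53 + a\right) 2 a = 2 a \left(53 + a\right)$)
$w{\left(H \right)} = 2 H$
$\left(w{\left(-61 \right)} + 662\right) \left(Z{\left(64 \right)} + 4882\right) = \left(2 \left(-61\right) + 662\right) \left(2 \cdot 64 \left(53 + 64\right) + 4882\right) = \left(-122 + 662\right) \left(2 \cdot 64 \cdot 117 + 4882\right) = 540 \left(14976 + 4882\right) = 540 \cdot 19858 = 10723320$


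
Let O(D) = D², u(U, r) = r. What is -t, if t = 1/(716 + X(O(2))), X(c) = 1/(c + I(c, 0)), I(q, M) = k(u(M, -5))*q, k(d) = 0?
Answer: -4/2865 ≈ -0.0013962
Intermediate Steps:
I(q, M) = 0 (I(q, M) = 0*q = 0)
X(c) = 1/c (X(c) = 1/(c + 0) = 1/c)
t = 4/2865 (t = 1/(716 + 1/(2²)) = 1/(716 + 1/4) = 1/(716 + ¼) = 1/(2865/4) = 4/2865 ≈ 0.0013962)
-t = -1*4/2865 = -4/2865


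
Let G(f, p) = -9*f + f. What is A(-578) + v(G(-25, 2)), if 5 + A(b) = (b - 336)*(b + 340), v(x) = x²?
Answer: 257527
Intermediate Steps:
G(f, p) = -8*f
A(b) = -5 + (-336 + b)*(340 + b) (A(b) = -5 + (b - 336)*(b + 340) = -5 + (-336 + b)*(340 + b))
A(-578) + v(G(-25, 2)) = (-114245 + (-578)² + 4*(-578)) + (-8*(-25))² = (-114245 + 334084 - 2312) + 200² = 217527 + 40000 = 257527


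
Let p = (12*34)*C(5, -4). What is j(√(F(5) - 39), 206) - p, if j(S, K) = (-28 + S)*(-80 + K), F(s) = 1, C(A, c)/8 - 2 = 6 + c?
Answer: -16584 + 126*I*√38 ≈ -16584.0 + 776.72*I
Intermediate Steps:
C(A, c) = 64 + 8*c (C(A, c) = 16 + 8*(6 + c) = 16 + (48 + 8*c) = 64 + 8*c)
j(S, K) = (-80 + K)*(-28 + S)
p = 13056 (p = (12*34)*(64 + 8*(-4)) = 408*(64 - 32) = 408*32 = 13056)
j(√(F(5) - 39), 206) - p = (2240 - 80*√(1 - 39) - 28*206 + 206*√(1 - 39)) - 1*13056 = (2240 - 80*I*√38 - 5768 + 206*√(-38)) - 13056 = (2240 - 80*I*√38 - 5768 + 206*(I*√38)) - 13056 = (2240 - 80*I*√38 - 5768 + 206*I*√38) - 13056 = (-3528 + 126*I*√38) - 13056 = -16584 + 126*I*√38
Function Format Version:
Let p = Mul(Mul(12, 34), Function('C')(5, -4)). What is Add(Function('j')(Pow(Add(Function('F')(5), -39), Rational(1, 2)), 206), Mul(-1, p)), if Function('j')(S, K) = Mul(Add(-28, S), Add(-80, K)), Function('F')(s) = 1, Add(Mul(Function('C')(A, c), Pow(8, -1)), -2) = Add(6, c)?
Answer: Add(-16584, Mul(126, I, Pow(38, Rational(1, 2)))) ≈ Add(-16584., Mul(776.72, I))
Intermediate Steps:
Function('C')(A, c) = Add(64, Mul(8, c)) (Function('C')(A, c) = Add(16, Mul(8, Add(6, c))) = Add(16, Add(48, Mul(8, c))) = Add(64, Mul(8, c)))
Function('j')(S, K) = Mul(Add(-80, K), Add(-28, S))
p = 13056 (p = Mul(Mul(12, 34), Add(64, Mul(8, -4))) = Mul(408, Add(64, -32)) = Mul(408, 32) = 13056)
Add(Function('j')(Pow(Add(Function('F')(5), -39), Rational(1, 2)), 206), Mul(-1, p)) = Add(Add(2240, Mul(-80, Pow(Add(1, -39), Rational(1, 2))), Mul(-28, 206), Mul(206, Pow(Add(1, -39), Rational(1, 2)))), Mul(-1, 13056)) = Add(Add(2240, Mul(-80, Pow(-38, Rational(1, 2))), -5768, Mul(206, Pow(-38, Rational(1, 2)))), -13056) = Add(Add(2240, Mul(-80, Mul(I, Pow(38, Rational(1, 2)))), -5768, Mul(206, Mul(I, Pow(38, Rational(1, 2))))), -13056) = Add(Add(2240, Mul(-80, I, Pow(38, Rational(1, 2))), -5768, Mul(206, I, Pow(38, Rational(1, 2)))), -13056) = Add(Add(-3528, Mul(126, I, Pow(38, Rational(1, 2)))), -13056) = Add(-16584, Mul(126, I, Pow(38, Rational(1, 2))))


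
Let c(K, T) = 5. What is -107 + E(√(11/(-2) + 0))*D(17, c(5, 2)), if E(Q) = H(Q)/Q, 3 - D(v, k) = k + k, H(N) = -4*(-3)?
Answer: -107 + 84*I*√22/11 ≈ -107.0 + 35.818*I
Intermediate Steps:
H(N) = 12
D(v, k) = 3 - 2*k (D(v, k) = 3 - (k + k) = 3 - 2*k)
E(Q) = 12/Q
-107 + E(√(11/(-2) + 0))*D(17, c(5, 2)) = -107 + (12/(√(11/(-2) + 0)))*(3 - 2*5) = -107 + (12/(√(11*(-½) + 0)))*(3 - 10) = -107 + (12/(√(-11/2 + 0)))*(-7) = -107 + (12/(√(-11/2)))*(-7) = -107 + (12/((I*√22/2)))*(-7) = -107 + (12*(-I*√22/11))*(-7) = -107 - 12*I*√22/11*(-7) = -107 + 84*I*√22/11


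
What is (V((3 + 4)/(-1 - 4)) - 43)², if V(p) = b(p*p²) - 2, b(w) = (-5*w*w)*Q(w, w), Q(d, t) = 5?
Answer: 21250059076/390625 ≈ 54400.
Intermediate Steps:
b(w) = -25*w² (b(w) = -5*w*w*5 = -5*w²*5 = -25*w²)
V(p) = -2 - 25*p⁶ (V(p) = -25*p⁶ - 2 = -2 - 25*p⁶)
(V((3 + 4)/(-1 - 4)) - 43)² = ((-2 - 25*(3 + 4)⁶/(-1 - 4)⁶) - 43)² = ((-2 - 25*(7/(-5))⁶) - 43)² = ((-2 - 25*(7*(-⅕))⁶) - 43)² = ((-2 - 25*(-7/5)⁶) - 43)² = ((-2 - 25*117649/15625) - 43)² = ((-2 - 117649/625) - 43)² = (-118899/625 - 43)² = (-145774/625)² = 21250059076/390625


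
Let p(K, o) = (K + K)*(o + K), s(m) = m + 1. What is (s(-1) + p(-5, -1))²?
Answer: 3600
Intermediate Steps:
s(m) = 1 + m
p(K, o) = 2*K*(K + o) (p(K, o) = (2*K)*(K + o) = 2*K*(K + o))
(s(-1) + p(-5, -1))² = ((1 - 1) + 2*(-5)*(-5 - 1))² = (0 + 2*(-5)*(-6))² = (0 + 60)² = 60² = 3600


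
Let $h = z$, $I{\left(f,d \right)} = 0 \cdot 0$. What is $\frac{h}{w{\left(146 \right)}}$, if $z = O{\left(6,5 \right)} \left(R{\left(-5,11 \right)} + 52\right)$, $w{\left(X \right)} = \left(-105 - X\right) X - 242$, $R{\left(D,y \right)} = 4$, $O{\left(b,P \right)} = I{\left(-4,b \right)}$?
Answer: $0$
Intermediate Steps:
$I{\left(f,d \right)} = 0$
$O{\left(b,P \right)} = 0$
$w{\left(X \right)} = -242 + X \left(-105 - X\right)$ ($w{\left(X \right)} = X \left(-105 - X\right) - 242 = -242 + X \left(-105 - X\right)$)
$z = 0$ ($z = 0 \left(4 + 52\right) = 0 \cdot 56 = 0$)
$h = 0$
$\frac{h}{w{\left(146 \right)}} = \frac{0}{-242 - 146^{2} - 15330} = \frac{0}{-242 - 21316 - 15330} = \frac{0}{-36888} = 0 \left(- \frac{1}{36888}\right) = 0$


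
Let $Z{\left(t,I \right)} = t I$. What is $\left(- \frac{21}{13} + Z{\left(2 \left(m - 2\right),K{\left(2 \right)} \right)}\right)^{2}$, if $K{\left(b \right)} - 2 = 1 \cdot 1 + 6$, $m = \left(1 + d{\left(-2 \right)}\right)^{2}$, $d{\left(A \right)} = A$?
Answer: $\frac{65025}{169} \approx 384.76$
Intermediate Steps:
$m = 1$ ($m = \left(1 - 2\right)^{2} = \left(-1\right)^{2} = 1$)
$K{\left(b \right)} = 9$ ($K{\left(b \right)} = 2 + \left(1 \cdot 1 + 6\right) = 2 + \left(1 + 6\right) = 2 + 7 = 9$)
$Z{\left(t,I \right)} = I t$
$\left(- \frac{21}{13} + Z{\left(2 \left(m - 2\right),K{\left(2 \right)} \right)}\right)^{2} = \left(- \frac{21}{13} + 9 \cdot 2 \left(1 - 2\right)\right)^{2} = \left(\left(-21\right) \frac{1}{13} + 9 \cdot 2 \left(-1\right)\right)^{2} = \left(- \frac{21}{13} + 9 \left(-2\right)\right)^{2} = \left(- \frac{21}{13} - 18\right)^{2} = \left(- \frac{255}{13}\right)^{2} = \frac{65025}{169}$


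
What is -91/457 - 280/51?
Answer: -132601/23307 ≈ -5.6893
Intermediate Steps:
-91/457 - 280/51 = -132601/23307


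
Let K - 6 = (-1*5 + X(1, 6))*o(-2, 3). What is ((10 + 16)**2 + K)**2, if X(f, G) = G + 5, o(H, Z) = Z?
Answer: 490000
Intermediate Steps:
X(f, G) = 5 + G
K = 24 (K = 6 + (-1*5 + (5 + 6))*3 = 6 + (-5 + 11)*3 = 6 + 6*3 = 6 + 18 = 24)
((10 + 16)**2 + K)**2 = ((10 + 16)**2 + 24)**2 = (26**2 + 24)**2 = (676 + 24)**2 = 700**2 = 490000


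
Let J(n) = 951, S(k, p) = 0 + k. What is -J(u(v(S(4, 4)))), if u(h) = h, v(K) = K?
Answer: -951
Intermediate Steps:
S(k, p) = k
-J(u(v(S(4, 4)))) = -1*951 = -951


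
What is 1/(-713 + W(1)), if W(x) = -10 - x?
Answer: -1/724 ≈ -0.0013812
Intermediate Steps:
1/(-713 + W(1)) = 1/(-713 + (-10 - 1*1)) = 1/(-713 + (-10 - 1)) = 1/(-713 - 11) = 1/(-724) = -1/724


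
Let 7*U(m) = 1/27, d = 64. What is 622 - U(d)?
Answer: 117557/189 ≈ 622.00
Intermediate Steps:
U(m) = 1/189 (U(m) = (⅐)/27 = (⅐)*(1/27) = 1/189)
622 - U(d) = 622 - 1*1/189 = 622 - 1/189 = 117557/189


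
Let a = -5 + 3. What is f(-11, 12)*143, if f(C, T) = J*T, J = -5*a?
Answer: 17160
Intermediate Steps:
a = -2
J = 10 (J = -5*(-2) = 10)
f(C, T) = 10*T
f(-11, 12)*143 = (10*12)*143 = 120*143 = 17160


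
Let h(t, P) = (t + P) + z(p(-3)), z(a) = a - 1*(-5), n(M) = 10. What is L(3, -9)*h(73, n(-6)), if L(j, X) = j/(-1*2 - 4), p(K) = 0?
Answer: -44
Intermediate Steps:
z(a) = 5 + a (z(a) = a + 5 = 5 + a)
h(t, P) = 5 + P + t (h(t, P) = (t + P) + (5 + 0) = (P + t) + 5 = 5 + P + t)
L(j, X) = -j/6 (L(j, X) = j/(-2 - 4) = j/(-6) = j*(-⅙) = -j/6)
L(3, -9)*h(73, n(-6)) = (-⅙*3)*(5 + 10 + 73) = -½*88 = -44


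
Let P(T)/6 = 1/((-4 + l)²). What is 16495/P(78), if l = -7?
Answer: 1995895/6 ≈ 3.3265e+5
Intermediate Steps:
P(T) = 6/121 (P(T) = 6/((-4 - 7)²) = 6/((-11)²) = 6/121)
16495/P(78) = 16495/(6/121) = 16495*(121/6) = 1995895/6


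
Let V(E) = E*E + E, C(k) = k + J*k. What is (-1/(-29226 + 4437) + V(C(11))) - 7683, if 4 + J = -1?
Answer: -143553098/24789 ≈ -5791.0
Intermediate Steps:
J = -5 (J = -4 - 1 = -5)
C(k) = -4*k (C(k) = k - 5*k = -4*k)
V(E) = E + E**2 (V(E) = E**2 + E = E + E**2)
(-1/(-29226 + 4437) + V(C(11))) - 7683 = (-1/(-29226 + 4437) + (-4*11)*(1 - 4*11)) - 7683 = (-1/(-24789) - 44*(1 - 44)) - 7683 = (-1*(-1/24789) - 44*(-43)) - 7683 = (1/24789 + 1892) - 7683 = 46900789/24789 - 7683 = -143553098/24789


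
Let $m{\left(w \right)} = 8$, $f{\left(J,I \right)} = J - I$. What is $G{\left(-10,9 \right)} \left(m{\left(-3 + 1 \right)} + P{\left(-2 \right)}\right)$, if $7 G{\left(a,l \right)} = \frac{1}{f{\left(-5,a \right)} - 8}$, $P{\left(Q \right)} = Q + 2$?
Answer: $- \frac{8}{21} \approx -0.38095$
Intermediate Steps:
$P{\left(Q \right)} = 2 + Q$
$G{\left(a,l \right)} = \frac{1}{7 \left(-13 - a\right)}$ ($G{\left(a,l \right)} = \frac{1}{7 \left(\left(-5 - a\right) - 8\right)} = \frac{1}{7 \left(-13 - a\right)}$)
$G{\left(-10,9 \right)} \left(m{\left(-3 + 1 \right)} + P{\left(-2 \right)}\right) = - \frac{1}{91 + 7 \left(-10\right)} \left(8 + \left(2 - 2\right)\right) = - \frac{1}{91 - 70} \left(8 + 0\right) = - \frac{1}{21} \cdot 8 = \left(-1\right) \frac{1}{21} \cdot 8 = \left(- \frac{1}{21}\right) 8 = - \frac{8}{21}$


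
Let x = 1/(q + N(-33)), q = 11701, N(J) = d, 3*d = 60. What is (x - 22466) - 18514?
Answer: -480326579/11721 ≈ -40980.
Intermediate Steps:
d = 20 (d = (⅓)*60 = 20)
N(J) = 20
x = 1/11721 (x = 1/(11701 + 20) = 1/11721 ≈ 8.5317e-5)
(x - 22466) - 18514 = (1/11721 - 22466) - 18514 = -263323985/11721 - 18514 = -480326579/11721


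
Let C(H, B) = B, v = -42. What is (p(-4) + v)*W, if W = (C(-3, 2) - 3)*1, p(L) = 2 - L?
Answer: 36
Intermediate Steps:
W = -1 (W = (2 - 3)*1 = -1*1 = -1)
(p(-4) + v)*W = ((2 - 1*(-4)) - 42)*(-1) = ((2 + 4) - 42)*(-1) = (6 - 42)*(-1) = -36*(-1) = 36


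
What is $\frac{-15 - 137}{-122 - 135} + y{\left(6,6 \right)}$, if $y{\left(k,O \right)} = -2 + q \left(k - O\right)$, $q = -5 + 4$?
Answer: $- \frac{362}{257} \approx -1.4086$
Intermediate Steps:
$q = -1$
$y{\left(k,O \right)} = -2 + O - k$ ($y{\left(k,O \right)} = -2 - \left(k - O\right) = -2 + \left(O - k\right) = -2 + O - k$)
$\frac{-15 - 137}{-122 - 135} + y{\left(6,6 \right)} = \frac{-15 - 137}{-122 - 135} - 2 = - \frac{152}{-257} - 2 = \left(-152\right) \left(- \frac{1}{257}\right) - 2 = \frac{152}{257} - 2 = - \frac{362}{257}$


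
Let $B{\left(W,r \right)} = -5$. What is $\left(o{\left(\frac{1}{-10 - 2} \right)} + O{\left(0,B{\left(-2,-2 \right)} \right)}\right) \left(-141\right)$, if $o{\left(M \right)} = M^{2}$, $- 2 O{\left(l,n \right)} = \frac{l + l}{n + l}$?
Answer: $- \frac{47}{48} \approx -0.97917$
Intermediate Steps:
$O{\left(l,n \right)} = - \frac{l}{l + n}$ ($O{\left(l,n \right)} = - \frac{\left(l + l\right) \frac{1}{n + l}}{2} = - \frac{2 l \frac{1}{l + n}}{2} = - \frac{l}{l + n}$)
$\left(o{\left(\frac{1}{-10 - 2} \right)} + O{\left(0,B{\left(-2,-2 \right)} \right)}\right) \left(-141\right) = \left(\left(\frac{1}{-10 - 2}\right)^{2} - \frac{0}{0 - 5}\right) \left(-141\right) = \left(\left(\frac{1}{-12}\right)^{2} - \frac{0}{-5}\right) \left(-141\right) = \left(\left(- \frac{1}{12}\right)^{2} - 0 \left(- \frac{1}{5}\right)\right) \left(-141\right) = \left(\frac{1}{144} + 0\right) \left(-141\right) = \frac{1}{144} \left(-141\right) = - \frac{47}{48}$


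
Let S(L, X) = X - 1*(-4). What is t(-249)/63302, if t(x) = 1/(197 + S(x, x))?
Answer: -1/3038496 ≈ -3.2911e-7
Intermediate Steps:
S(L, X) = 4 + X (S(L, X) = X + 4 = 4 + X)
t(x) = 1/(201 + x) (t(x) = 1/(197 + (4 + x)) = 1/(201 + x))
t(-249)/63302 = 1/((201 - 249)*63302) = (1/63302)/(-48) = -1/48*1/63302 = -1/3038496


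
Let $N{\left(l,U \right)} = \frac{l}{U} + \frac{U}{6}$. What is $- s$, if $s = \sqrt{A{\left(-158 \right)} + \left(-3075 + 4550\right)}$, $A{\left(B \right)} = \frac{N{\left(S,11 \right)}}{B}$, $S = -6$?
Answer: $- \frac{\sqrt{40098827505}}{5214} \approx -38.406$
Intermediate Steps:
$N{\left(l,U \right)} = \frac{U}{6} + \frac{l}{U}$ ($N{\left(l,U \right)} = \frac{l}{U} + U \frac{1}{6} = \frac{l}{U} + \frac{U}{6} = \frac{U}{6} + \frac{l}{U}$)
$A{\left(B \right)} = \frac{85}{66 B}$ ($A{\left(B \right)} = \frac{\frac{1}{6} \cdot 11 - \frac{6}{11}}{B} = \frac{\frac{11}{6} - \frac{6}{11}}{B} = \frac{85}{66 B}$)
$s = \frac{\sqrt{40098827505}}{5214}$ ($s = \sqrt{\frac{85}{66 \left(-158\right)} + \left(-3075 + 4550\right)} = \sqrt{\frac{85}{66} \left(- \frac{1}{158}\right) + 1475} = \sqrt{- \frac{85}{10428} + 1475} = \sqrt{\frac{15381215}{10428}} = \frac{\sqrt{40098827505}}{5214} \approx 38.406$)
$- s = - \frac{\sqrt{40098827505}}{5214}$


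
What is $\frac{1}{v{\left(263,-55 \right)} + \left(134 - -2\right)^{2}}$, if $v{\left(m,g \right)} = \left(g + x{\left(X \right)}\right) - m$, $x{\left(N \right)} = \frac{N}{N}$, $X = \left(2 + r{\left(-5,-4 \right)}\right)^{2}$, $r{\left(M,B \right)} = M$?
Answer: $\frac{1}{18179} \approx 5.5009 \cdot 10^{-5}$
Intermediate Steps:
$X = 9$ ($X = \left(2 - 5\right)^{2} = \left(-3\right)^{2} = 9$)
$x{\left(N \right)} = 1$
$v{\left(m,g \right)} = 1 + g - m$ ($v{\left(m,g \right)} = \left(g + 1\right) - m = \left(1 + g\right) - m = 1 + g - m$)
$\frac{1}{v{\left(263,-55 \right)} + \left(134 - -2\right)^{2}} = \frac{1}{\left(1 - 55 - 263\right) + \left(134 - -2\right)^{2}} = \frac{1}{\left(1 - 55 - 263\right) + \left(134 + \left(-10 + 12\right)\right)^{2}} = \frac{1}{-317 + \left(134 + 2\right)^{2}} = \frac{1}{-317 + 136^{2}} = \frac{1}{-317 + 18496} = \frac{1}{18179}$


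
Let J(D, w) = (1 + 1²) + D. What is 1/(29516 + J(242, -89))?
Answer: 1/29760 ≈ 3.3602e-5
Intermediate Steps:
J(D, w) = 2 + D (J(D, w) = (1 + 1) + D = 2 + D)
1/(29516 + J(242, -89)) = 1/(29516 + (2 + 242)) = 1/(29516 + 244) = 1/29760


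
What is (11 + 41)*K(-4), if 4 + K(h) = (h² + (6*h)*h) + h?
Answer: 5408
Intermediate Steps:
K(h) = -4 + h + 7*h² (K(h) = -4 + ((h² + (6*h)*h) + h) = -4 + ((h² + 6*h²) + h) = -4 + (7*h² + h) = -4 + (h + 7*h²) = -4 + h + 7*h²)
(11 + 41)*K(-4) = (11 + 41)*(-4 - 4 + 7*(-4)²) = 52*(-4 - 4 + 7*16) = 52*(-4 - 4 + 112) = 52*104 = 5408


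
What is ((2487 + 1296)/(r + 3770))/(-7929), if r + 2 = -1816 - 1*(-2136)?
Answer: -1261/10804584 ≈ -0.00011671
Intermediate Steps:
r = 318 (r = -2 + (-1816 - 1*(-2136)) = -2 + (-1816 + 2136) = -2 + 320 = 318)
((2487 + 1296)/(r + 3770))/(-7929) = ((2487 + 1296)/(318 + 3770))/(-7929) = (3783/4088)*(-1/7929) = -1261/10804584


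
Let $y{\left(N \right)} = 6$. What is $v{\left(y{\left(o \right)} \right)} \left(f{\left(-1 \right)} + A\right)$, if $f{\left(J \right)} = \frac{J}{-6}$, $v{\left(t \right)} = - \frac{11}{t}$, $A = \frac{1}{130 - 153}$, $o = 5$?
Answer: $- \frac{187}{828} \approx -0.22585$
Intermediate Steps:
$A = - \frac{1}{23}$ ($A = \frac{1}{-23} = - \frac{1}{23} \approx -0.043478$)
$f{\left(J \right)} = - \frac{J}{6}$ ($f{\left(J \right)} = J \left(- \frac{1}{6}\right) = - \frac{J}{6}$)
$v{\left(y{\left(o \right)} \right)} \left(f{\left(-1 \right)} + A\right) = - \frac{11}{6} \left(\left(- \frac{1}{6}\right) \left(-1\right) - \frac{1}{23}\right) = \left(-11\right) \frac{1}{6} \left(\frac{1}{6} - \frac{1}{23}\right) = \left(- \frac{11}{6}\right) \frac{17}{138} = - \frac{187}{828}$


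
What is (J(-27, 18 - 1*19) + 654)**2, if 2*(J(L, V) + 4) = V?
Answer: 1687401/4 ≈ 4.2185e+5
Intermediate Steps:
J(L, V) = -4 + V/2
(J(-27, 18 - 1*19) + 654)**2 = ((-4 + (18 - 1*19)/2) + 654)**2 = ((-4 + (18 - 19)/2) + 654)**2 = ((-4 + (1/2)*(-1)) + 654)**2 = ((-4 - 1/2) + 654)**2 = (-9/2 + 654)**2 = (1299/2)**2 = 1687401/4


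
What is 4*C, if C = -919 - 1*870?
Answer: -7156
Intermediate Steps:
C = -1789 (C = -919 - 870 = -1789)
4*C = 4*(-1789) = -7156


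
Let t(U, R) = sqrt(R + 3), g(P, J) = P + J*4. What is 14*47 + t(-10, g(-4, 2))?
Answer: 658 + sqrt(7) ≈ 660.65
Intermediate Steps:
g(P, J) = P + 4*J
t(U, R) = sqrt(3 + R)
14*47 + t(-10, g(-4, 2)) = 14*47 + sqrt(3 + (-4 + 4*2)) = 658 + sqrt(3 + (-4 + 8)) = 658 + sqrt(3 + 4) = 658 + sqrt(7)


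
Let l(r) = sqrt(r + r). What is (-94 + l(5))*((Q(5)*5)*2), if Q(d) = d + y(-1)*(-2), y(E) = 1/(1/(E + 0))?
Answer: -6580 + 70*sqrt(10) ≈ -6358.6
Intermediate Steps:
y(E) = E (y(E) = 1/(1/E) = E)
l(r) = sqrt(2)*sqrt(r) (l(r) = sqrt(2*r) = sqrt(2)*sqrt(r))
Q(d) = 2 + d (Q(d) = d - 1*(-2) = d + 2 = 2 + d)
(-94 + l(5))*((Q(5)*5)*2) = (-94 + sqrt(2)*sqrt(5))*(((2 + 5)*5)*2) = (-94 + sqrt(10))*((7*5)*2) = (-94 + sqrt(10))*(35*2) = (-94 + sqrt(10))*70 = -6580 + 70*sqrt(10)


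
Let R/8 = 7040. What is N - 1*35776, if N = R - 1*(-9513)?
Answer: 30057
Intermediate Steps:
R = 56320 (R = 8*7040 = 56320)
N = 65833 (N = 56320 - 1*(-9513) = 56320 + 9513 = 65833)
N - 1*35776 = 65833 - 1*35776 = 65833 - 35776 = 30057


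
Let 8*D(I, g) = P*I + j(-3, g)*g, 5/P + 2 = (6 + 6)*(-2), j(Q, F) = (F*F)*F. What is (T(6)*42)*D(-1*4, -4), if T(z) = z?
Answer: 105147/13 ≈ 8088.2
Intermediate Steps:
j(Q, F) = F**3 (j(Q, F) = F**2*F = F**3)
P = -5/26 (P = 5/(-2 + (6 + 6)*(-2)) = 5/(-2 + 12*(-2)) = 5/(-2 - 24) = 5/(-26) = 5*(-1/26) = -5/26 ≈ -0.19231)
D(I, g) = -5*I/208 + g**4/8 (D(I, g) = (-5*I/26 + g**3*g)/8 = (-5*I/26 + g**4)/8 = (g**4 - 5*I/26)/8 = -5*I/208 + g**4/8)
(T(6)*42)*D(-1*4, -4) = (6*42)*(-(-5)*4/208 + (1/8)*(-4)**4) = 252*(-5/208*(-4) + (1/8)*256) = 252*(5/52 + 32) = 252*(1669/52) = 105147/13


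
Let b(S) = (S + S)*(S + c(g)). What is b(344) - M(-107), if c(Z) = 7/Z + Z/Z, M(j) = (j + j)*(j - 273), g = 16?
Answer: 156341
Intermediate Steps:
M(j) = 2*j*(-273 + j) (M(j) = (2*j)*(-273 + j) = 2*j*(-273 + j))
c(Z) = 1 + 7/Z (c(Z) = 7/Z + 1 = 1 + 7/Z)
b(S) = 2*S*(23/16 + S) (b(S) = (S + S)*(S + (7 + 16)/16) = (2*S)*(S + (1/16)*23) = (2*S)*(S + 23/16) = (2*S)*(23/16 + S) = 2*S*(23/16 + S))
b(344) - M(-107) = (⅛)*344*(23 + 16*344) - 2*(-107)*(-273 - 107) = (⅛)*344*(23 + 5504) - 2*(-107)*(-380) = (⅛)*344*5527 - 1*81320 = 237661 - 81320 = 156341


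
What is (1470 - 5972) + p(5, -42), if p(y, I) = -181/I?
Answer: -188903/42 ≈ -4497.7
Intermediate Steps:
(1470 - 5972) + p(5, -42) = (1470 - 5972) - 181/(-42) = -4502 - 181*(-1/42) = -4502 + 181/42 = -188903/42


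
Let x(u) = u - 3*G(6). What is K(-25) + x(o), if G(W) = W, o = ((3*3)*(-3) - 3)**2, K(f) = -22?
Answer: 860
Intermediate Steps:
o = 900 (o = (9*(-3) - 3)**2 = (-27 - 3)**2 = (-30)**2 = 900)
x(u) = -18 + u (x(u) = u - 3*6 = u - 18 = -18 + u)
K(-25) + x(o) = -22 + (-18 + 900) = -22 + 882 = 860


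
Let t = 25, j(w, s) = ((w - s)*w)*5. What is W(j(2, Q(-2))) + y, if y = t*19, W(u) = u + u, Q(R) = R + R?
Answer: 595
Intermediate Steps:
Q(R) = 2*R
j(w, s) = 5*w*(w - s) (j(w, s) = (w*(w - s))*5 = 5*w*(w - s))
W(u) = 2*u
y = 475 (y = 25*19 = 475)
W(j(2, Q(-2))) + y = 2*(5*2*(2 - 2*(-2))) + 475 = 2*(5*2*(2 - 1*(-4))) + 475 = 2*(5*2*(2 + 4)) + 475 = 2*(5*2*6) + 475 = 2*60 + 475 = 120 + 475 = 595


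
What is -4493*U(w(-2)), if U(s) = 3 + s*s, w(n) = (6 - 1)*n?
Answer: -462779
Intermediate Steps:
w(n) = 5*n
U(s) = 3 + s²
-4493*U(w(-2)) = -4493*(3 + (5*(-2))²) = -4493*(3 + (-10)²) = -4493*(3 + 100) = -4493*103 = -462779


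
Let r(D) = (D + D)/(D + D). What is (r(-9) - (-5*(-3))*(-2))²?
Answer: 961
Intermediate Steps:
r(D) = 1 (r(D) = (2*D)/((2*D)) = (2*D)*(1/(2*D)) = 1)
(r(-9) - (-5*(-3))*(-2))² = (1 - (-5*(-3))*(-2))² = (1 - 15*(-2))² = (1 - 1*(-30))² = (1 + 30)² = 31² = 961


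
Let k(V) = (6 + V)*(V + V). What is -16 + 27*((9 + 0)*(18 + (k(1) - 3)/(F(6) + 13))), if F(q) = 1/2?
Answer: 4556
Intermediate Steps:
F(q) = 1/2
k(V) = 2*V*(6 + V) (k(V) = (6 + V)*(2*V) = 2*V*(6 + V))
-16 + 27*((9 + 0)*(18 + (k(1) - 3)/(F(6) + 13))) = -16 + 27*((9 + 0)*(18 + (2*1*(6 + 1) - 3)/(1/2 + 13))) = -16 + 27*(9*(18 + (2*1*7 - 3)/(27/2))) = -16 + 27*(9*(18 + (14 - 3)*(2/27))) = -16 + 27*(9*(18 + 11*(2/27))) = -16 + 27*(9*(18 + 22/27)) = -16 + 27*(9*(508/27)) = -16 + 27*(508/3) = -16 + 4572 = 4556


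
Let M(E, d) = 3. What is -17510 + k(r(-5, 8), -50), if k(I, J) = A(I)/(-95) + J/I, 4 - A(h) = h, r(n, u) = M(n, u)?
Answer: -4995103/285 ≈ -17527.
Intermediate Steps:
r(n, u) = 3
A(h) = 4 - h
k(I, J) = -4/95 + I/95 + J/I (k(I, J) = (4 - I)/(-95) + J/I = (4 - I)*(-1/95) + J/I = (-4/95 + I/95) + J/I = -4/95 + I/95 + J/I)
-17510 + k(r(-5, 8), -50) = -17510 + (-50 + (1/95)*3*(-4 + 3))/3 = -17510 + (-50 + (1/95)*3*(-1))/3 = -17510 + (-50 - 3/95)/3 = -17510 + (1/3)*(-4753/95) = -17510 - 4753/285 = -4995103/285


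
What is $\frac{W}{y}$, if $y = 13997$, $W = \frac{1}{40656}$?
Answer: $\frac{1}{569062032} \approx 1.7573 \cdot 10^{-9}$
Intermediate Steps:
$W = \frac{1}{40656} \approx 2.4597 \cdot 10^{-5}$
$\frac{W}{y} = \frac{1}{40656 \cdot 13997} = \frac{1}{40656} \cdot \frac{1}{13997} = \frac{1}{569062032}$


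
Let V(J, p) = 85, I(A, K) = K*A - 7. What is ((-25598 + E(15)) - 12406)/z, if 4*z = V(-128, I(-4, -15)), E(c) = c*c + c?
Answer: -151056/85 ≈ -1777.1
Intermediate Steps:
I(A, K) = -7 + A*K (I(A, K) = A*K - 7 = -7 + A*K)
E(c) = c + c² (E(c) = c² + c = c + c²)
z = 85/4 (z = (¼)*85 = 85/4 ≈ 21.250)
((-25598 + E(15)) - 12406)/z = ((-25598 + 15*(1 + 15)) - 12406)/(85/4) = ((-25598 + 15*16) - 12406)*(4/85) = ((-25598 + 240) - 12406)*(4/85) = (-25358 - 12406)*(4/85) = -37764*4/85 = -151056/85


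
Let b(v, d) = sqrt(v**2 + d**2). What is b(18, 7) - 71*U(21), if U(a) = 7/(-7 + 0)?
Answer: 71 + sqrt(373) ≈ 90.313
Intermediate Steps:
U(a) = -1 (U(a) = 7/(-7) = 7*(-1/7) = -1)
b(v, d) = sqrt(d**2 + v**2)
b(18, 7) - 71*U(21) = sqrt(7**2 + 18**2) - 71*(-1) = sqrt(49 + 324) + 71 = sqrt(373) + 71 = 71 + sqrt(373)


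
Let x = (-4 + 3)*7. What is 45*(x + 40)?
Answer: 1485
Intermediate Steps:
x = -7 (x = -1*7 = -7)
45*(x + 40) = 45*(-7 + 40) = 45*33 = 1485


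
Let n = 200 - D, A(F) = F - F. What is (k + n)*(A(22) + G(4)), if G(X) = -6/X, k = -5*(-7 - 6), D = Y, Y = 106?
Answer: -477/2 ≈ -238.50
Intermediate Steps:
D = 106
A(F) = 0
k = 65 (k = -5*(-13) = 65)
n = 94 (n = 200 - 1*106 = 200 - 106 = 94)
(k + n)*(A(22) + G(4)) = (65 + 94)*(0 - 6/4) = 159*(0 - 6*1/4) = 159*(0 - 3/2) = 159*(-3/2) = -477/2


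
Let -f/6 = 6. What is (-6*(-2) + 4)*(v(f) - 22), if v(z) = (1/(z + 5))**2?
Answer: -338256/961 ≈ -351.98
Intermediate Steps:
f = -36 (f = -6*6 = -36)
v(z) = (5 + z)**(-2) (v(z) = (1/(5 + z))**2 = (5 + z)**(-2))
(-6*(-2) + 4)*(v(f) - 22) = (-6*(-2) + 4)*((5 - 36)**(-2) - 22) = (12 + 4)*((-31)**(-2) - 22) = 16*(1/961 - 22) = 16*(-21141/961) = -338256/961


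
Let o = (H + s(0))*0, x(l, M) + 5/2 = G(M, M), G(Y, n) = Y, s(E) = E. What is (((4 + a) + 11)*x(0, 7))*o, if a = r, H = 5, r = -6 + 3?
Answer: 0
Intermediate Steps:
r = -3
a = -3
x(l, M) = -5/2 + M
o = 0 (o = (5 + 0)*0 = 5*0 = 0)
(((4 + a) + 11)*x(0, 7))*o = (((4 - 3) + 11)*(-5/2 + 7))*0 = ((1 + 11)*(9/2))*0 = (12*(9/2))*0 = 54*0 = 0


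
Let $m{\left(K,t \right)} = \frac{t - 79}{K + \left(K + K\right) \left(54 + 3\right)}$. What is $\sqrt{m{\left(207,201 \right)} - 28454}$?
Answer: $\frac{2 i \sqrt{846684185}}{345} \approx 168.68 i$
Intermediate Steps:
$m{\left(K,t \right)} = \frac{-79 + t}{115 K}$ ($m{\left(K,t \right)} = \frac{-79 + t}{K + 2 K 57} = \frac{-79 + t}{K + 114 K} = \frac{-79 + t}{115 K}$)
$\sqrt{m{\left(207,201 \right)} - 28454} = \sqrt{\frac{-79 + 201}{115 \cdot 207} - 28454} = \sqrt{\frac{1}{115} \cdot \frac{1}{207} \cdot 122 - 28454} = \sqrt{\frac{122}{23805} - 28454} = \sqrt{- \frac{677347348}{23805}} = \frac{2 i \sqrt{846684185}}{345}$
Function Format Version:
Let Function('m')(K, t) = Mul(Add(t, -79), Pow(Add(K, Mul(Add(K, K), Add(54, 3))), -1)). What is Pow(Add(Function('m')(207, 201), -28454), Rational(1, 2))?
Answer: Mul(Rational(2, 345), I, Pow(846684185, Rational(1, 2))) ≈ Mul(168.68, I)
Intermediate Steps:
Function('m')(K, t) = Mul(Rational(1, 115), Pow(K, -1), Add(-79, t)) (Function('m')(K, t) = Mul(Add(-79, t), Pow(Add(K, Mul(Mul(2, K), 57)), -1)) = Mul(Add(-79, t), Pow(Add(K, Mul(114, K)), -1)) = Mul(Add(-79, t), Pow(Mul(115, K), -1)) = Mul(Add(-79, t), Mul(Rational(1, 115), Pow(K, -1))) = Mul(Rational(1, 115), Pow(K, -1), Add(-79, t)))
Pow(Add(Function('m')(207, 201), -28454), Rational(1, 2)) = Pow(Add(Mul(Rational(1, 115), Pow(207, -1), Add(-79, 201)), -28454), Rational(1, 2)) = Pow(Add(Mul(Rational(1, 115), Rational(1, 207), 122), -28454), Rational(1, 2)) = Pow(Add(Rational(122, 23805), -28454), Rational(1, 2)) = Pow(Rational(-677347348, 23805), Rational(1, 2)) = Mul(Rational(2, 345), I, Pow(846684185, Rational(1, 2)))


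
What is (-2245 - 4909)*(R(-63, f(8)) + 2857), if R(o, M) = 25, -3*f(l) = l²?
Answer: -20617828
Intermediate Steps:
f(l) = -l²/3
(-2245 - 4909)*(R(-63, f(8)) + 2857) = (-2245 - 4909)*(25 + 2857) = -7154*2882 = -20617828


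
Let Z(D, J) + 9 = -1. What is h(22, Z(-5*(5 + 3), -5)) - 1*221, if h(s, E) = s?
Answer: -199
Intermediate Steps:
Z(D, J) = -10 (Z(D, J) = -9 - 1 = -10)
h(22, Z(-5*(5 + 3), -5)) - 1*221 = 22 - 1*221 = 22 - 221 = -199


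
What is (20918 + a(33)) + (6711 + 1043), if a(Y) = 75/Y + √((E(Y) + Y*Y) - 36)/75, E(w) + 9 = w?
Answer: 315417/11 + √1077/75 ≈ 28675.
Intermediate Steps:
E(w) = -9 + w
a(Y) = 75/Y + √(-45 + Y + Y²)/75 (a(Y) = 75/Y + √(((-9 + Y) + Y*Y) - 36)/75 = 75/Y + √(((-9 + Y) + Y²) - 36)*(1/75) = 75/Y + √((-9 + Y + Y²) - 36)*(1/75) = 75/Y + √(-45 + Y + Y²)*(1/75) = 75/Y + √(-45 + Y + Y²)/75)
(20918 + a(33)) + (6711 + 1043) = (20918 + (75/33 + √(-45 + 33 + 33²)/75)) + (6711 + 1043) = (20918 + (75*(1/33) + √(-45 + 33 + 1089)/75)) + 7754 = (20918 + (25/11 + √1077/75)) + 7754 = (230123/11 + √1077/75) + 7754 = 315417/11 + √1077/75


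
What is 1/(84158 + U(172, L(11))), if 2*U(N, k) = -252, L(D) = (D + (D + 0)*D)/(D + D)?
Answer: 1/84032 ≈ 1.1900e-5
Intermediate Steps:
L(D) = (D + D**2)/(2*D) (L(D) = (D + D*D)/((2*D)) = (D + D**2)*(1/(2*D)) = (D + D**2)/(2*D))
U(N, k) = -126 (U(N, k) = (1/2)*(-252) = -126)
1/(84158 + U(172, L(11))) = 1/(84158 - 126) = 1/84032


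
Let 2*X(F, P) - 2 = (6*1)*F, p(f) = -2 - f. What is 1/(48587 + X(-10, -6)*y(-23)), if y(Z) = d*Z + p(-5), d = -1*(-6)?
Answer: 1/52502 ≈ 1.9047e-5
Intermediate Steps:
d = 6
X(F, P) = 1 + 3*F (X(F, P) = 1 + ((6*1)*F)/2 = 1 + (6*F)/2 = 1 + 3*F)
y(Z) = 3 + 6*Z (y(Z) = 6*Z + (-2 - 1*(-5)) = 6*Z + (-2 + 5) = 6*Z + 3 = 3 + 6*Z)
1/(48587 + X(-10, -6)*y(-23)) = 1/(48587 + (1 + 3*(-10))*(3 + 6*(-23))) = 1/(48587 + (1 - 30)*(3 - 138)) = 1/(48587 - 29*(-135)) = 1/(48587 + 3915) = 1/52502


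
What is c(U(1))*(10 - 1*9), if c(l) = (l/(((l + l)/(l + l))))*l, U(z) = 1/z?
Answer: 1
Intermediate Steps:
c(l) = l² (c(l) = (l/(((2*l)/((2*l)))))*l = (l/(((2*l)*(1/(2*l)))))*l = (l/1)*l = (l*1)*l = l*l = l²)
c(U(1))*(10 - 1*9) = (1/1)²*(10 - 1*9) = 1²*(10 - 9) = 1*1 = 1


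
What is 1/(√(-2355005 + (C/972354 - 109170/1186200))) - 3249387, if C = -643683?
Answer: -3249387 - 2*I*√2686019190645014731164085/5030145385322657 ≈ -3.2494e+6 - 0.00065163*I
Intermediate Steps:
1/(√(-2355005 + (C/972354 - 109170/1186200))) - 3249387 = 1/(√(-2355005 + (-643683/972354 - 109170/1186200))) - 3249387 = 1/(√(-2355005 + (-643683*1/972354 - 109170*1/1186200))) - 3249387 = 1/(√(-2355005 + (-214561/324118 - 1213/13180))) - 3249387 = 1/(√(-2355005 - 1610534557/2135937620)) - 3249387 = 1/(√(-5030145385322657/2135937620)) - 3249387 = 1/(I*√2686019190645014731164085/1067968810) - 3249387 = -2*I*√2686019190645014731164085/5030145385322657 - 3249387 = -3249387 - 2*I*√2686019190645014731164085/5030145385322657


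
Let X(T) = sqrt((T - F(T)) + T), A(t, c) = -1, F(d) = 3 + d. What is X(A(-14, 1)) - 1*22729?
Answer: -22729 + 2*I ≈ -22729.0 + 2.0*I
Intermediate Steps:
X(T) = sqrt(-3 + T) (X(T) = sqrt((T - (3 + T)) + T) = sqrt((T + (-3 - T)) + T) = sqrt(-3 + T))
X(A(-14, 1)) - 1*22729 = sqrt(-3 - 1) - 1*22729 = sqrt(-4) - 22729 = 2*I - 22729 = -22729 + 2*I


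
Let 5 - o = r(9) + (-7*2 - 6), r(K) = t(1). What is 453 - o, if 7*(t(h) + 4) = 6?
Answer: 2974/7 ≈ 424.86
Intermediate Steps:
t(h) = -22/7 (t(h) = -4 + (⅐)*6 = -4 + 6/7 = -22/7)
r(K) = -22/7
o = 197/7 (o = 5 - (-22/7 + (-7*2 - 6)) = 5 - (-22/7 + (-14 - 6)) = 5 - (-22/7 - 20) = 5 - 1*(-162/7) = 5 + 162/7 = 197/7 ≈ 28.143)
453 - o = 453 - 1*197/7 = 453 - 197/7 = 2974/7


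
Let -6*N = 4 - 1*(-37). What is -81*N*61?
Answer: 67527/2 ≈ 33764.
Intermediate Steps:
N = -41/6 (N = -(4 - 1*(-37))/6 = -(4 + 37)/6 = -⅙*41 = -41/6 ≈ -6.8333)
-81*N*61 = -81*(-41/6)*61 = (1107/2)*61 = 67527/2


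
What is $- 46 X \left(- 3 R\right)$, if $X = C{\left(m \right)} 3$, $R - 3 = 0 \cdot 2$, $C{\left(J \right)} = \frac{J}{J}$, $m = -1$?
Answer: $1242$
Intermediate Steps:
$C{\left(J \right)} = 1$
$R = 3$ ($R = 3 + 0 \cdot 2 = 3 + 0 = 3$)
$X = 3$ ($X = 1 \cdot 3 = 3$)
$- 46 X \left(- 3 R\right) = \left(-46\right) 3 \left(\left(-3\right) 3\right) = \left(-138\right) \left(-9\right) = 1242$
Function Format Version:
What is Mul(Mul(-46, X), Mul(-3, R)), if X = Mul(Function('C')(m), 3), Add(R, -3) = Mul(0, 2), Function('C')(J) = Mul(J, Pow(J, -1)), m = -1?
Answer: 1242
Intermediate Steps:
Function('C')(J) = 1
R = 3 (R = Add(3, Mul(0, 2)) = Add(3, 0) = 3)
X = 3 (X = Mul(1, 3) = 3)
Mul(Mul(-46, X), Mul(-3, R)) = Mul(Mul(-46, 3), Mul(-3, 3)) = Mul(-138, -9) = 1242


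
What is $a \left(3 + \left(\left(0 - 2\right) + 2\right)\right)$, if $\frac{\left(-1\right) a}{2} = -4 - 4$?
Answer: $48$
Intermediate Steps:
$a = 16$ ($a = - 2 \left(-4 - 4\right) = \left(-2\right) \left(-8\right) = 16$)
$a \left(3 + \left(\left(0 - 2\right) + 2\right)\right) = 16 \left(3 + \left(\left(0 - 2\right) + 2\right)\right) = 16 \left(3 + \left(-2 + 2\right)\right) = 16 \left(3 + 0\right) = 16 \cdot 3 = 48$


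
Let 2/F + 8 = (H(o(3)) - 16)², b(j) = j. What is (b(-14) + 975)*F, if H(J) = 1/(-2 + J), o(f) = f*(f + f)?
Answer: 492032/62977 ≈ 7.8129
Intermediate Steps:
o(f) = 2*f² (o(f) = f*(2*f) = 2*f²)
F = 512/62977 (F = 2/(-8 + (1/(-2 + 2*3²) - 16)²) = 2/(-8 + (1/(-2 + 2*9) - 16)²) = 2/(-8 + (1/(-2 + 18) - 16)²) = 2/(-8 + (1/16 - 16)²) = 2/(-8 + (-255/16)²) = 2/(-8 + 65025/256) = 2/(62977/256) = 2*(256/62977) = 512/62977 ≈ 0.0081300)
(b(-14) + 975)*F = (-14 + 975)*(512/62977) = 961*(512/62977) = 492032/62977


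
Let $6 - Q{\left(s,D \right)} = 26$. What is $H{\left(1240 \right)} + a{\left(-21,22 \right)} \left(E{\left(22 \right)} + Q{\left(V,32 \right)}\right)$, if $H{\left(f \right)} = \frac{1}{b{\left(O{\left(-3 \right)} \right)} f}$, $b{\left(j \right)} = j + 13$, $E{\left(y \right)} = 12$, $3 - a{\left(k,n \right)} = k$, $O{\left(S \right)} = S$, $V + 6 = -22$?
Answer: $- \frac{2380799}{12400} \approx -192.0$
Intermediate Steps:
$V = -28$ ($V = -6 - 22 = -28$)
$a{\left(k,n \right)} = 3 - k$
$Q{\left(s,D \right)} = -20$ ($Q{\left(s,D \right)} = 6 - 26 = -20$)
$b{\left(j \right)} = 13 + j$
$H{\left(f \right)} = \frac{1}{10 f}$ ($H{\left(f \right)} = \frac{1}{\left(13 - 3\right) f} = \frac{1}{10 f}$)
$H{\left(1240 \right)} + a{\left(-21,22 \right)} \left(E{\left(22 \right)} + Q{\left(V,32 \right)}\right) = \frac{1}{10 \cdot 1240} + \left(3 - -21\right) \left(12 - 20\right) = \frac{1}{10} \cdot \frac{1}{1240} + \left(3 + 21\right) \left(-8\right) = \frac{1}{12400} + 24 \left(-8\right) = \frac{1}{12400} - 192 = - \frac{2380799}{12400}$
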